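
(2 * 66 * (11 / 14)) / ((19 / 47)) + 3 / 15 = 256.76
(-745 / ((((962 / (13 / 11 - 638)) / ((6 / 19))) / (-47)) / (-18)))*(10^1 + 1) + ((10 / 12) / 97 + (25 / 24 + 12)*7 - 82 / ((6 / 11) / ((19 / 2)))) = 30806206164125 / 21275592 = 1447960.00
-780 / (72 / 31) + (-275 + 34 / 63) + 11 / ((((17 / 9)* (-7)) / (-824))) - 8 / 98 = 1126609 / 14994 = 75.14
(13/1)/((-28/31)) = -403/28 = -14.39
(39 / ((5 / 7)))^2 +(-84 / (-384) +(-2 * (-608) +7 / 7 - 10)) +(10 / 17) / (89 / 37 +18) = 8601313801 / 2053600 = 4188.41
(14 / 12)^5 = 16807 / 7776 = 2.16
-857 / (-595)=857 / 595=1.44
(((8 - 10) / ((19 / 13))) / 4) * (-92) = 598 / 19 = 31.47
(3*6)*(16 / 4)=72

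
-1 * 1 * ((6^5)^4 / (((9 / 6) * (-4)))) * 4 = 2437438960041984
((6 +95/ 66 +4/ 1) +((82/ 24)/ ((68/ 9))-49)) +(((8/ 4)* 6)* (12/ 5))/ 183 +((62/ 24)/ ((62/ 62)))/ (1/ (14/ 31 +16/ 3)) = -180740911/ 8213040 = -22.01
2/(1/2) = 4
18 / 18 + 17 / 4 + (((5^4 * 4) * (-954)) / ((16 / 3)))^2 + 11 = 199976660172.50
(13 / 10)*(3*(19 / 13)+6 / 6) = 7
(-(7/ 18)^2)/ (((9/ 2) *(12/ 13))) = -0.04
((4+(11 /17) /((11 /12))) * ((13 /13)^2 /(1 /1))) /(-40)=-0.12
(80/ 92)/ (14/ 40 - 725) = -400/ 333339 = -0.00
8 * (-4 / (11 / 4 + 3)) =-5.57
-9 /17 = -0.53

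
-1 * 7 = -7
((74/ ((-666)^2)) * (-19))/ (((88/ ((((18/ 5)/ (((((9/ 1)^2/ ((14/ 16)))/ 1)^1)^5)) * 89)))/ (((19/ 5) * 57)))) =-10259849957/ 27901059095730585600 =-0.00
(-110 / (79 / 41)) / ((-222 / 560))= 1262800 / 8769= 144.01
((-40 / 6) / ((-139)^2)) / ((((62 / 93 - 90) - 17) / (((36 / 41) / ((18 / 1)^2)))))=20 / 2274294231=0.00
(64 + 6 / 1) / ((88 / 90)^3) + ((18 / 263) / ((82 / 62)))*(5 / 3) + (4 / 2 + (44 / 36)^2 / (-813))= 2327793995850365 / 30244276754208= 76.97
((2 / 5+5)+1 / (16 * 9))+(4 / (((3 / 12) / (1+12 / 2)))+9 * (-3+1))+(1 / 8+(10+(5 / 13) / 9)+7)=363713 / 3120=116.57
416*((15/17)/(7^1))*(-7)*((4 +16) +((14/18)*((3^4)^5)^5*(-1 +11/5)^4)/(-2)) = 324168337520269271131285758933537655559444014462852992/2125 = 152549805891891421708840400000000000000000000000000.00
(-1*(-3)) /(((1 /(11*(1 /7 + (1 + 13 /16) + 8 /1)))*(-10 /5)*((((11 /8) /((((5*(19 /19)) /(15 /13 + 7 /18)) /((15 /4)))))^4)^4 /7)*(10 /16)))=-1.09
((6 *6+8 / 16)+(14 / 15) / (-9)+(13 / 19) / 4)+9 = 467521 / 10260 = 45.57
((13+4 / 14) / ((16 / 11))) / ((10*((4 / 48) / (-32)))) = -350.74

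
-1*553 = -553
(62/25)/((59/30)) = 372/295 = 1.26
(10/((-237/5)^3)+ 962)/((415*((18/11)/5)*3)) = 70434065548/29832310773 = 2.36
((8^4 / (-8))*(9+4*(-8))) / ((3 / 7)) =82432 / 3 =27477.33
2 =2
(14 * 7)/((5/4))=392/5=78.40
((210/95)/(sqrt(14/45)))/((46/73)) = 657 * sqrt(70)/874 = 6.29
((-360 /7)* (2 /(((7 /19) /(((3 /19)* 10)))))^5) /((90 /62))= -192844800000 /117649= -1639153.75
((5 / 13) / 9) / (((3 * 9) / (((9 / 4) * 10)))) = 25 / 702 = 0.04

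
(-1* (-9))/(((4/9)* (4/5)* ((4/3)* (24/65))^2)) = 1711125/16384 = 104.44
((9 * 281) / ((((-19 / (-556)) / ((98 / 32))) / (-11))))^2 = 6215521957339.63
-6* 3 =-18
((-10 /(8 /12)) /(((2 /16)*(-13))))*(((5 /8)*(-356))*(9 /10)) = -24030 /13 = -1848.46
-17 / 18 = -0.94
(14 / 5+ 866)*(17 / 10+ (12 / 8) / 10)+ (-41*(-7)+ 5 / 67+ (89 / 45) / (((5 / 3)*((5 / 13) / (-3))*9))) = 142709461 / 75375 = 1893.33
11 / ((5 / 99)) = 1089 / 5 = 217.80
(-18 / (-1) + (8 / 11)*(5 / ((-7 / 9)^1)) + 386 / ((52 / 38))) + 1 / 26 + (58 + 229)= 1166045 / 2002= 582.44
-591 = -591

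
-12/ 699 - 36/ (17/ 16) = -134276/ 3961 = -33.90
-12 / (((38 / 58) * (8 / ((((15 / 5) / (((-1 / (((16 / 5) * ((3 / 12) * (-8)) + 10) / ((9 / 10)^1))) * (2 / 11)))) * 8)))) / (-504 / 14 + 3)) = -757944 / 19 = -39891.79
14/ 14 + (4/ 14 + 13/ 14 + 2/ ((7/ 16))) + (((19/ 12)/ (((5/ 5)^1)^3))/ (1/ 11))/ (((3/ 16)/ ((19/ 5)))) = 226651/ 630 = 359.76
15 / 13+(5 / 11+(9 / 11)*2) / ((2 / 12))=1959 / 143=13.70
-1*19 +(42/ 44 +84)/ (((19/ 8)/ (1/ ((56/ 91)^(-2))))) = -192635/ 35321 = -5.45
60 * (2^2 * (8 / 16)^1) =120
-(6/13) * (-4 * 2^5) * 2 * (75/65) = 23040/169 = 136.33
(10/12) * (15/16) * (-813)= -20325/32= -635.16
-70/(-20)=7/2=3.50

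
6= 6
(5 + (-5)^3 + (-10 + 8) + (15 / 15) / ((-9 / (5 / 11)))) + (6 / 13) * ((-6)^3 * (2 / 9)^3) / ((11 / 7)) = -157975 / 1287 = -122.75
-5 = -5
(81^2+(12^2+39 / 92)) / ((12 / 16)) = 205633 / 23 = 8940.57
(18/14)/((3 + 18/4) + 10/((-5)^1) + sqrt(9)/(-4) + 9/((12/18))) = 0.07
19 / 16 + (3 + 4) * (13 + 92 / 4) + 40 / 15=12281 / 48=255.85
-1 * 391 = -391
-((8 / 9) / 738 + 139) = -461623 / 3321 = -139.00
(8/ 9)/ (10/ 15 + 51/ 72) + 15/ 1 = 1549/ 99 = 15.65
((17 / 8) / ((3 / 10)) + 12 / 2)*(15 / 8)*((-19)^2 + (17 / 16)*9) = 4654265 / 512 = 9090.36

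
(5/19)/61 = 5/1159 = 0.00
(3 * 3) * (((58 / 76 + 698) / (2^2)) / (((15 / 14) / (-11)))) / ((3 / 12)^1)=-6133743 / 95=-64565.72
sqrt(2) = 1.41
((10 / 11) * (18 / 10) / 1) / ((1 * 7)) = 0.23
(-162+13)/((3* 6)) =-149/18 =-8.28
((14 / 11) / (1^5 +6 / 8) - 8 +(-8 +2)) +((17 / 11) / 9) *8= -1178 / 99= -11.90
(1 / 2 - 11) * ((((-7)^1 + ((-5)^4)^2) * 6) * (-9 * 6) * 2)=2657764872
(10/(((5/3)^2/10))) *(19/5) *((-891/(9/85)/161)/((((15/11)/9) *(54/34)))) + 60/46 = -1039902/35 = -29711.49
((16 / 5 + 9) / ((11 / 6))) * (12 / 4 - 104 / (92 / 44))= -78690 / 253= -311.03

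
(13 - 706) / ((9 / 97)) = -7469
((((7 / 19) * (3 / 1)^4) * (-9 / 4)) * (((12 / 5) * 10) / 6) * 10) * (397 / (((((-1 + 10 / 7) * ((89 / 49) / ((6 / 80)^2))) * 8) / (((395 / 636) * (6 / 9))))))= -398.77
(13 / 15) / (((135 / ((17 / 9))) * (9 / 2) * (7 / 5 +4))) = 442 / 885735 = 0.00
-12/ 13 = -0.92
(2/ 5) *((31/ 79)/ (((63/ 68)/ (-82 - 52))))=-564944/ 24885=-22.70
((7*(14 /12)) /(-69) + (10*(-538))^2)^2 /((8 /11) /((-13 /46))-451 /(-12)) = 20533634099779710280943 /858079791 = 23929749092272.60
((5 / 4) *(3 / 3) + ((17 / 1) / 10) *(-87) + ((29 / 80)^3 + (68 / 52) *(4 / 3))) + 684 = 10765571971 / 19968000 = 539.14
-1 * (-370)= 370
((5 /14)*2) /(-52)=-5 /364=-0.01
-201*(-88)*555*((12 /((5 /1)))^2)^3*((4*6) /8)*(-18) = -316579613442048 /3125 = -101305476301.46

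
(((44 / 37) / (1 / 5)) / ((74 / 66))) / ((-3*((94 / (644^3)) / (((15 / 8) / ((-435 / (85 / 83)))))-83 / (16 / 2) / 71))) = 487596136165600 / 40328771067237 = 12.09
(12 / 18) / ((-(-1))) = 2 / 3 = 0.67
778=778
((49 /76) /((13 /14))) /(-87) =-343 /42978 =-0.01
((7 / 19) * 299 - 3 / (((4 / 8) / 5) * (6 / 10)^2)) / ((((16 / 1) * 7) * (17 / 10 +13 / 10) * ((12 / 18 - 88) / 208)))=-19877 / 104538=-0.19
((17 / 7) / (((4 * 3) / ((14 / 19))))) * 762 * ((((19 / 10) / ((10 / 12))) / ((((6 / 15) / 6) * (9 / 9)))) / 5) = 777.24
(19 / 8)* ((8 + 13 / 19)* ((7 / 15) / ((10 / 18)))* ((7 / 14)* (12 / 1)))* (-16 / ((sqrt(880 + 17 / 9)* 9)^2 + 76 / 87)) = -9396 / 403555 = -0.02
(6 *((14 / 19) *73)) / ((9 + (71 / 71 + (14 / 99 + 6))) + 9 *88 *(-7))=-0.06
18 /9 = 2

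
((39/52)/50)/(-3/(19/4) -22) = -57/86000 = -0.00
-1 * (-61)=61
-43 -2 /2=-44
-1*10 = -10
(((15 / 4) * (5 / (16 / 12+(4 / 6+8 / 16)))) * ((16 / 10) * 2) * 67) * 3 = 4824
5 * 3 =15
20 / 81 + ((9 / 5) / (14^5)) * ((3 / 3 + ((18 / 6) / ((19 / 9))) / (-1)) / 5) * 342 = 16800439 / 68068350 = 0.25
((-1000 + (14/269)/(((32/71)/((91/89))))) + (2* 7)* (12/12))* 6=-1132943967/191528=-5915.29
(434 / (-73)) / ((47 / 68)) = -29512 / 3431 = -8.60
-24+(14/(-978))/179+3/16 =-33349423/1400496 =-23.81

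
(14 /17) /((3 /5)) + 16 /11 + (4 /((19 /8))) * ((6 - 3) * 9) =514838 /10659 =48.30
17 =17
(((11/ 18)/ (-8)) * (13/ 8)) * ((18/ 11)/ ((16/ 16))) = -13/ 64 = -0.20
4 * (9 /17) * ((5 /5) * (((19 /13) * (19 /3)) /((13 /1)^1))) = 4332 /2873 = 1.51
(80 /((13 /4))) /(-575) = -0.04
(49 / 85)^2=2401 / 7225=0.33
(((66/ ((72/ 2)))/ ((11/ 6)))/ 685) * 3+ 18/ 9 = 1373/ 685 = 2.00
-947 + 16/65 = -61539/65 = -946.75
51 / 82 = 0.62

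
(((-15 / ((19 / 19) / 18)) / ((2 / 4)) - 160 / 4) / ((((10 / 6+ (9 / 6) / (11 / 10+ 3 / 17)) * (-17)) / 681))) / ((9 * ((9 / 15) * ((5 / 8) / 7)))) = 159993232 / 9435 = 16957.42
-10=-10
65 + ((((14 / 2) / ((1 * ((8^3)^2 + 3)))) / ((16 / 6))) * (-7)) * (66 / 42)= 136316209 / 2097176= 65.00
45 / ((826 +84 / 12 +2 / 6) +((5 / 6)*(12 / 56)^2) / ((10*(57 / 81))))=2010960 / 37240243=0.05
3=3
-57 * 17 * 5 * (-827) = 4006815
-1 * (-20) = 20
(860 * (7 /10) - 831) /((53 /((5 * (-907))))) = 1038515 /53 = 19594.62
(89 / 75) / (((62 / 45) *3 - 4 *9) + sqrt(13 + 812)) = -42542 / 214295 - 1335 *sqrt(33) / 42859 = -0.38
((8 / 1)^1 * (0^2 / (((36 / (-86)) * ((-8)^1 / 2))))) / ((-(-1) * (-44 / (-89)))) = 0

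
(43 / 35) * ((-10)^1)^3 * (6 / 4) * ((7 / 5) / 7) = -2580 / 7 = -368.57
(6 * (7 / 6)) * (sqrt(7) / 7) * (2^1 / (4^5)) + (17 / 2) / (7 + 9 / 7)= sqrt(7) / 512 + 119 / 116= 1.03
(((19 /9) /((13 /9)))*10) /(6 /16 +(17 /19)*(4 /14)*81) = 202160 /291603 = 0.69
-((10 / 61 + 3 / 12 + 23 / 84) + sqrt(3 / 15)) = -881 / 1281 - sqrt(5) / 5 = -1.13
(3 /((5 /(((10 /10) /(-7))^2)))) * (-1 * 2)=-6 /245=-0.02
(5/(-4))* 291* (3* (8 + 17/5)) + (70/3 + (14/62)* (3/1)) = -4618841/372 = -12416.24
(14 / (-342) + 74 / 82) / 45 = 1208 / 63099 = 0.02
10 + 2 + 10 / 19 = 238 / 19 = 12.53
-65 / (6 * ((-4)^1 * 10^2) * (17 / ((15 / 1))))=13 / 544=0.02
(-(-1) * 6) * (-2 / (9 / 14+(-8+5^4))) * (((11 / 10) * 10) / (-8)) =231 / 8647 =0.03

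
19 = 19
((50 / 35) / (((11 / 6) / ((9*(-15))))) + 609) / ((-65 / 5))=-38793 / 1001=-38.75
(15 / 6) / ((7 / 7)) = 5 / 2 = 2.50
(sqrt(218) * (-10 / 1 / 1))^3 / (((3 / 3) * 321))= -218000 * sqrt(218) / 321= -10027.20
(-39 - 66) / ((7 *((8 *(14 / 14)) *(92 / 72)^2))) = -1215 / 1058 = -1.15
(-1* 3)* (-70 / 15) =14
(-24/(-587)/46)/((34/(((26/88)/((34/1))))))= 39/171678716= 0.00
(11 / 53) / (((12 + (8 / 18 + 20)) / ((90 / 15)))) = 297 / 7738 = 0.04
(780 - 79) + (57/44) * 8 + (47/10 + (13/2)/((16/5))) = 1263847/1760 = 718.09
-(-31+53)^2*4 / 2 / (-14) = 484 / 7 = 69.14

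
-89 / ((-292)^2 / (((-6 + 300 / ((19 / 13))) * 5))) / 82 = -842385 / 66420656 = -0.01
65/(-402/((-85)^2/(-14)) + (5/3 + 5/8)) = 11271000/532447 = 21.17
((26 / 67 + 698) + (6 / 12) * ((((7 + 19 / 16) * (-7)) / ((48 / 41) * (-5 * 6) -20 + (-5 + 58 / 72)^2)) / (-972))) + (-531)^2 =906359579144225 / 3206543352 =282659.39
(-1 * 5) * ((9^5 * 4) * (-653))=771179940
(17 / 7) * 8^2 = 1088 / 7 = 155.43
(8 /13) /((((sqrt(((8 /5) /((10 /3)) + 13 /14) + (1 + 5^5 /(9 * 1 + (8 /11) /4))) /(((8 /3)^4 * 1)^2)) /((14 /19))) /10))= 626.30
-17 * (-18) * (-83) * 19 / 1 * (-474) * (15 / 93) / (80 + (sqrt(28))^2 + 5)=1143671940 / 3503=326483.57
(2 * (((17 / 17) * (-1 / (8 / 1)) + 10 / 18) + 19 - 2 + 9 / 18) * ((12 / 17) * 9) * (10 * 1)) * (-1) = -38730 / 17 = -2278.24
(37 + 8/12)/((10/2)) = 113/15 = 7.53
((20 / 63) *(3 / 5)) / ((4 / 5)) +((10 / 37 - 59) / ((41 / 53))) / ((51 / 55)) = -359440 / 4403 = -81.64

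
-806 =-806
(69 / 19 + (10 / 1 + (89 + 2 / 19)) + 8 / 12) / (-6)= -2947 / 171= -17.23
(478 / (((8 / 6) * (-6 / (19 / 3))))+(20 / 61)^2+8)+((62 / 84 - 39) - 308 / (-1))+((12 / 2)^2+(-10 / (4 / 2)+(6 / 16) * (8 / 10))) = -36086073 / 520940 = -69.27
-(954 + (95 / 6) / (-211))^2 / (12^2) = -1458464413561 / 230796864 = -6319.26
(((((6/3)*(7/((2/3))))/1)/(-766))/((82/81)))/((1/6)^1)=-5103/31406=-0.16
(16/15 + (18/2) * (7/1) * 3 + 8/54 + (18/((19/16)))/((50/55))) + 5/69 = 12209662/58995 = 206.96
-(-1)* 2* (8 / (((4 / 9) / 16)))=576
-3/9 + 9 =26/3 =8.67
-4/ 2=-2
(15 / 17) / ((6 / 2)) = 5 / 17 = 0.29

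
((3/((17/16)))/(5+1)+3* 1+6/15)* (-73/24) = -24017/2040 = -11.77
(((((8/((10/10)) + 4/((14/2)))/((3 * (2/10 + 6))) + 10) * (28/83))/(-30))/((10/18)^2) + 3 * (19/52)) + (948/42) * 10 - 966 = -17316529949/23414300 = -739.57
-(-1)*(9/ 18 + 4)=9/ 2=4.50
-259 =-259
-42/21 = -2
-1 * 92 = -92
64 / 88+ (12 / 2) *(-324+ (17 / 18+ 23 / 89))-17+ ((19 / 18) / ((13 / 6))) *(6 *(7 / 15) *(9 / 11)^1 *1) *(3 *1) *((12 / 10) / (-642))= -199474351298 / 102134175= -1953.06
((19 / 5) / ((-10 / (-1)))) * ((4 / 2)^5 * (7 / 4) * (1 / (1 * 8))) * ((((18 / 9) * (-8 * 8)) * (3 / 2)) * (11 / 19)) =-7392 / 25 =-295.68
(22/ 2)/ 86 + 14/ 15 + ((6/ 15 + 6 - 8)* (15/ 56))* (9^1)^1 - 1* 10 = -115547/ 9030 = -12.80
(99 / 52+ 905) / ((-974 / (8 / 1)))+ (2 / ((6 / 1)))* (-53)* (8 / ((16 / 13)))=-4645013 / 37986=-122.28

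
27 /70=0.39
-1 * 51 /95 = -51 /95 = -0.54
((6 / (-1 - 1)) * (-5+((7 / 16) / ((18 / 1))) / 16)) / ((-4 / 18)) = -69099 / 1024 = -67.48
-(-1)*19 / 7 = 19 / 7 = 2.71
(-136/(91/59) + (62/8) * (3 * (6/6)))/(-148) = 23633/53872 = 0.44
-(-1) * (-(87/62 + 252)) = -15711/62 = -253.40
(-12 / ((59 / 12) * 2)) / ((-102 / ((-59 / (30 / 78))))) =-156 / 85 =-1.84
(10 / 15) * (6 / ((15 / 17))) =68 / 15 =4.53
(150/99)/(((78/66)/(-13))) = -50/3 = -16.67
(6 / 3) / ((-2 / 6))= -6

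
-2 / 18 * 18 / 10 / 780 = -0.00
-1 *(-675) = 675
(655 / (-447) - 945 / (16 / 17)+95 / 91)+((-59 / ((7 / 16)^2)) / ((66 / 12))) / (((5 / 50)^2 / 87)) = -24485324138465 / 50114064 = -488591.87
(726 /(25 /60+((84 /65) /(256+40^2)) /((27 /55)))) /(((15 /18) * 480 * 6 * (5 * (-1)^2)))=410553 /2837125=0.14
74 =74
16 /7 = 2.29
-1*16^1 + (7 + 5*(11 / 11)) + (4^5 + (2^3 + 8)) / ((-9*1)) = -1076 / 9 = -119.56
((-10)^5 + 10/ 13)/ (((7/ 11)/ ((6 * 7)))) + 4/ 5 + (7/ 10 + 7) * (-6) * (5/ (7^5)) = -1030020953993/ 156065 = -6599948.44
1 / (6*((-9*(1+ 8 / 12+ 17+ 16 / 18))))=-1 / 1056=-0.00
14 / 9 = 1.56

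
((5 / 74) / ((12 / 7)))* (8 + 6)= 245 / 444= 0.55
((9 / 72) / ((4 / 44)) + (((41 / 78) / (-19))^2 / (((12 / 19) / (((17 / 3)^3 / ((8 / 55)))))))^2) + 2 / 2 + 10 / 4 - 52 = -44.83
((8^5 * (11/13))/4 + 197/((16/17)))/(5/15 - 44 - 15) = -4455987/36608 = -121.72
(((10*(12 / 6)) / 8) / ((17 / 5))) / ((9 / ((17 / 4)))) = 25 / 72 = 0.35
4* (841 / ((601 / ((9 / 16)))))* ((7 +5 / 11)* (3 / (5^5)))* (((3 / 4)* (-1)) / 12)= -930987 / 661100000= -0.00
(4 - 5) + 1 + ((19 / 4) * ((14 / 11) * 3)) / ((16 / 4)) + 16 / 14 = 3497 / 616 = 5.68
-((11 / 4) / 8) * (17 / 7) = -187 / 224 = -0.83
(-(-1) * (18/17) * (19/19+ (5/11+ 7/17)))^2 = 39463524/10106041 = 3.90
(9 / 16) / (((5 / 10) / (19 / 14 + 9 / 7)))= 333 / 112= 2.97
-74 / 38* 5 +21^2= 8194 / 19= 431.26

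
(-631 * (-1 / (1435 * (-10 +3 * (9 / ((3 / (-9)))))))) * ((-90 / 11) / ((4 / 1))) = 5679 / 574574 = 0.01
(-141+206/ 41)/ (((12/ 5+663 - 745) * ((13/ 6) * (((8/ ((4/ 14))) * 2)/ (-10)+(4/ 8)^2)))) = -1672500/ 11349169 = -0.15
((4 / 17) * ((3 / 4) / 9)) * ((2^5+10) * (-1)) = -0.82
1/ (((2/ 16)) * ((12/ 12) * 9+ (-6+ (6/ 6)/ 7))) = 28/ 11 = 2.55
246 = 246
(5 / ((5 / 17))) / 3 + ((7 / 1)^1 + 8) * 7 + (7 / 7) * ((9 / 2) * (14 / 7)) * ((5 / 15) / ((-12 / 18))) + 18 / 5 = 3293 / 30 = 109.77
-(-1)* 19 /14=19 /14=1.36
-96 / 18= -16 / 3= -5.33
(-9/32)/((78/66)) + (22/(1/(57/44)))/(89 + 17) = 681/22048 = 0.03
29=29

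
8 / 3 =2.67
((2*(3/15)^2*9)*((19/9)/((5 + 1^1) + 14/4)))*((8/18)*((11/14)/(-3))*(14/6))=-88/2025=-0.04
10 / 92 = 5 / 46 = 0.11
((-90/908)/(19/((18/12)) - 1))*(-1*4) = 54/1589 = 0.03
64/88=8/11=0.73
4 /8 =1 /2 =0.50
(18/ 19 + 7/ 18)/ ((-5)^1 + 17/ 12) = -914/ 2451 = -0.37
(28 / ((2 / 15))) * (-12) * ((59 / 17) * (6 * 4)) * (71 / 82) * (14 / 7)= -253350720 / 697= -363487.40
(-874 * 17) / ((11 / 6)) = -89148 / 11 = -8104.36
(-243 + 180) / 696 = -21 / 232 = -0.09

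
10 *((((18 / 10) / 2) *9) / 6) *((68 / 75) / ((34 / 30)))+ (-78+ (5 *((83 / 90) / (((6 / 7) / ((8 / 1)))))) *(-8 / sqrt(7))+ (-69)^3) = -1642881 / 5 - 1328 *sqrt(7) / 27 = -328706.33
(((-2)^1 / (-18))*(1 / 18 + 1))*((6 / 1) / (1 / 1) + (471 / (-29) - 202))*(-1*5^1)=584725 / 4698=124.46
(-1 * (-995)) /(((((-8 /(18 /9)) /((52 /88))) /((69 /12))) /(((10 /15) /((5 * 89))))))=-1.27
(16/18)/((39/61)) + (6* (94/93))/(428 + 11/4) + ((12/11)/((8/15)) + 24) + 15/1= 17508659501/412455186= 42.45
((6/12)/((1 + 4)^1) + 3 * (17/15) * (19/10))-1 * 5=39/25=1.56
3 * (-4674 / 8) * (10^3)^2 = -1752750000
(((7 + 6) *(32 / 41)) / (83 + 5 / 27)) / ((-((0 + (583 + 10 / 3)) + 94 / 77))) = -1297296 / 6249186175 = -0.00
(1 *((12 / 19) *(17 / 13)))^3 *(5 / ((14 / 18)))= 382034880 / 105484561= 3.62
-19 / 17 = -1.12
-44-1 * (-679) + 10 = 645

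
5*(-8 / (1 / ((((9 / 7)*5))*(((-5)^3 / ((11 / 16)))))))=3600000 / 77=46753.25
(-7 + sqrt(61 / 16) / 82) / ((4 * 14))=-1 / 8 + sqrt(61) / 18368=-0.12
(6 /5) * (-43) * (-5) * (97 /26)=12513 /13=962.54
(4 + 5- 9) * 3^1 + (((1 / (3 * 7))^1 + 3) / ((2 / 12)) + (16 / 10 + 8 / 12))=2158 / 105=20.55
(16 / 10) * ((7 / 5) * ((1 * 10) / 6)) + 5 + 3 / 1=176 / 15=11.73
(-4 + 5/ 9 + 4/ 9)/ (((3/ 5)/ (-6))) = 30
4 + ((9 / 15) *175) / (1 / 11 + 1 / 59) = 977.50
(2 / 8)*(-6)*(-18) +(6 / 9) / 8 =325 / 12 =27.08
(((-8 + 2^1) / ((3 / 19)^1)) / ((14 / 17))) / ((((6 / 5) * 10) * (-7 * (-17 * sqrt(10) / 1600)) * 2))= -380 * sqrt(10) / 147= -8.17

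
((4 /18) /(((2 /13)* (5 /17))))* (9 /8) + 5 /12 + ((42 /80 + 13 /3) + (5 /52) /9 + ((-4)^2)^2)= 624337 /2340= 266.81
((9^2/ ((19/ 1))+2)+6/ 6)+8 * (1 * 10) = 1658/ 19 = 87.26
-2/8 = -1/4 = -0.25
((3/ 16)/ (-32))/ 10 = -3/ 5120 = -0.00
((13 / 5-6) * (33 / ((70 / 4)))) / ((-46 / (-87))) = -48807 / 4025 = -12.13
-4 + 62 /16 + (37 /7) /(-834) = -3067 /23352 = -0.13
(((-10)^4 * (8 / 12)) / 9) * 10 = 200000 / 27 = 7407.41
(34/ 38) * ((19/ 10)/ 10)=0.17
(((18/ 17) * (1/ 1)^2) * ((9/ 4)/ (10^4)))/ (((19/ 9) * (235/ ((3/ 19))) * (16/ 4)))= 2187/ 115375600000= 0.00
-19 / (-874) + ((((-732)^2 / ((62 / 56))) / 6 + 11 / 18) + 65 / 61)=31574629850 / 391437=80663.38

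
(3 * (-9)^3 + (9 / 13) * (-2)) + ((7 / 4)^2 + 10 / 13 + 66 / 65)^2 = -2341545119 / 1081600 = -2164.89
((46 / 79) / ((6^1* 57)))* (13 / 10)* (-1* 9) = -0.02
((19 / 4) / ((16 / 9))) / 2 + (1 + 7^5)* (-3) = -6454101 / 128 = -50422.66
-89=-89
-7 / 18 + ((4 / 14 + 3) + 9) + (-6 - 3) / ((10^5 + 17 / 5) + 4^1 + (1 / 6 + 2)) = 4497396193 / 378036162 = 11.90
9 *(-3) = -27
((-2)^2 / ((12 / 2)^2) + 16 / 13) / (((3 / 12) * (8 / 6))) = 157 / 39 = 4.03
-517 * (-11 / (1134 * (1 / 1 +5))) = 5687 / 6804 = 0.84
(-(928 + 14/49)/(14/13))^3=-75349294606053/117649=-640458436.59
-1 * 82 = -82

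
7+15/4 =10.75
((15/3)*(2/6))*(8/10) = 4/3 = 1.33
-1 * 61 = -61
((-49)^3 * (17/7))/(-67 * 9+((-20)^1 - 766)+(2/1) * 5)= 207.19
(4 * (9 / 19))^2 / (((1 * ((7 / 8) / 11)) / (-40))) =-1805.27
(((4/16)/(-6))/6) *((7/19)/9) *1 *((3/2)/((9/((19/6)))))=-7/46656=-0.00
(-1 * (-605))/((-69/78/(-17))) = 267410/23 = 11626.52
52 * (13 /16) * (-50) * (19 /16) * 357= -28658175 /32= -895567.97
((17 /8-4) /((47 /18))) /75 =-9 /940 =-0.01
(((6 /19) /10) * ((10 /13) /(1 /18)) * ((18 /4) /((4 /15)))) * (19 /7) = 3645 /182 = 20.03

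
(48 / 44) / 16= 3 / 44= 0.07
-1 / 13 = -0.08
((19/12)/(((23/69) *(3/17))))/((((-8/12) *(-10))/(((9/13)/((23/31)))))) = 90117/23920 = 3.77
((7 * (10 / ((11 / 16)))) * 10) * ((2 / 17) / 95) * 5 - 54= -169462 / 3553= -47.70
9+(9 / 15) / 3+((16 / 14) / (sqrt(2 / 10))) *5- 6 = 16 / 5+40 *sqrt(5) / 7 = 15.98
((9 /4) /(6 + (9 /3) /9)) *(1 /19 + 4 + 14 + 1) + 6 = 9219 /722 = 12.77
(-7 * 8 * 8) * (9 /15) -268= -2684 /5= -536.80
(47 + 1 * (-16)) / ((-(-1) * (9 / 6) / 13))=806 / 3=268.67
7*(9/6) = 21/2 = 10.50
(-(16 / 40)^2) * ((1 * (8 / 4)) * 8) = -64 / 25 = -2.56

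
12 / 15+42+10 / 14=43.51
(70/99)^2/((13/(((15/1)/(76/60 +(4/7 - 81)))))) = -214375/29418246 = -0.01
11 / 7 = 1.57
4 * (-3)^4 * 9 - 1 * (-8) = 2924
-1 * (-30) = 30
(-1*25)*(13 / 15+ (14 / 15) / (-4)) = -15.83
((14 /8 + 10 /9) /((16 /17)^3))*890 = 225187355 /73728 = 3054.30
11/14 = 0.79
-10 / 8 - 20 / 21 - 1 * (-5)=235 / 84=2.80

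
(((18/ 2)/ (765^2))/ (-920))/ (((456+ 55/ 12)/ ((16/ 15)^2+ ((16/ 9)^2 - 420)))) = 420898/ 27897895209375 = 0.00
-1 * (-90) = 90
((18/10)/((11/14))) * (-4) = -504/55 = -9.16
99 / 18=11 / 2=5.50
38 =38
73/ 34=2.15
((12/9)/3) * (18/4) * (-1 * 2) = -4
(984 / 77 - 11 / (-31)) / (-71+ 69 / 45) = -470265 / 2487254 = -0.19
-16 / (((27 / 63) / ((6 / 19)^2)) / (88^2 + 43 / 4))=-10422384 / 361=-28870.87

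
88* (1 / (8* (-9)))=-11 / 9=-1.22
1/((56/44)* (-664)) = -11/9296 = -0.00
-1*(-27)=27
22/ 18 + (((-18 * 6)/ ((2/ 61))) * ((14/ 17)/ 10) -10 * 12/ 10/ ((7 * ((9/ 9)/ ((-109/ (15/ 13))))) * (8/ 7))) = -196373/ 1530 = -128.35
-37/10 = -3.70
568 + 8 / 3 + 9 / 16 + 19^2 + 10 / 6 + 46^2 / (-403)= 17963713 / 19344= 928.65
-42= -42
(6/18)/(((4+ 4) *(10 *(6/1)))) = 1/1440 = 0.00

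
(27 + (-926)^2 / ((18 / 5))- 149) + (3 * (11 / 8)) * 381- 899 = 17189165 / 72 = 238738.40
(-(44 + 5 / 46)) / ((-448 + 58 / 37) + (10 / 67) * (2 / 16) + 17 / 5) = 0.10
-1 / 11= -0.09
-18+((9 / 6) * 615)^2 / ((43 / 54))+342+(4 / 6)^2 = 827429195 / 774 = 1069029.97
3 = 3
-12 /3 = -4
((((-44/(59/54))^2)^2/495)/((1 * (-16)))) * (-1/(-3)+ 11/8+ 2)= -74612111904/60586805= -1231.49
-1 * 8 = -8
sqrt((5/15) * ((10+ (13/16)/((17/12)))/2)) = sqrt(73338)/204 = 1.33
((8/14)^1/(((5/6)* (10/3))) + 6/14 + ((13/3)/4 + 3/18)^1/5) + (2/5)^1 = 899/700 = 1.28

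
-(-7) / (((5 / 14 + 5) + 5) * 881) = 98 / 127745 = 0.00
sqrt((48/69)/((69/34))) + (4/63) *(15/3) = 20/63 + 4 *sqrt(102)/69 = 0.90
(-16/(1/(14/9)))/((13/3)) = -5.74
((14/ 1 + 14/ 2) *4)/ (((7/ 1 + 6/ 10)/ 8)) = 1680/ 19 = 88.42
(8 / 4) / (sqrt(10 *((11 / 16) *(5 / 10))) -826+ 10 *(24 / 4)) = -24512 / 9388041 -8 *sqrt(55) / 9388041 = -0.00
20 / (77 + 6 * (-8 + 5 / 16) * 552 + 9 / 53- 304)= -212 / 272291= -0.00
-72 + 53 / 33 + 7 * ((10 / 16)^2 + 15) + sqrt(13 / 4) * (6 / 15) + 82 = sqrt(13) / 5 + 252047 / 2112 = 120.06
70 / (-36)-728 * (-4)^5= 13418461 / 18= 745470.06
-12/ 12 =-1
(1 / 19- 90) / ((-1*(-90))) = -1709 / 1710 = -1.00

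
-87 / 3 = -29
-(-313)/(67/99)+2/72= 1115599/2412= 462.52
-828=-828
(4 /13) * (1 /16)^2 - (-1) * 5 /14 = 2087 /5824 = 0.36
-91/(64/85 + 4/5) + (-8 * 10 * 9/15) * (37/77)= -75457/924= -81.66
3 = 3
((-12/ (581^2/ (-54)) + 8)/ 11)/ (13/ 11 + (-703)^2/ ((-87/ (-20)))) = 234998832/ 36702032316271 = 0.00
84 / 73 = 1.15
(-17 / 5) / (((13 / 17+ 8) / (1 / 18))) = -0.02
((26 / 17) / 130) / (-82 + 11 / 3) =-3 / 19975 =-0.00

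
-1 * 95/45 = -19/9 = -2.11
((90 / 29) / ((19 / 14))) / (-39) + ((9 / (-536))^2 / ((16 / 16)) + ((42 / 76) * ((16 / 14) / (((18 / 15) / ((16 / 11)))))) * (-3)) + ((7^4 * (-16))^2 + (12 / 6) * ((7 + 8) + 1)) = 33407310212469790617 / 22636913728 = 1475789085.64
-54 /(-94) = 27 /47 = 0.57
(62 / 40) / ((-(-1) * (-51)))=-31 / 1020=-0.03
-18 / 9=-2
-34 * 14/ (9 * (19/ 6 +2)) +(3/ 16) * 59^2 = 955967/ 1488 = 642.45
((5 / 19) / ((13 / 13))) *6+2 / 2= 49 / 19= 2.58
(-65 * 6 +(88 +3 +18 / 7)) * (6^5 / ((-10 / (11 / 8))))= 2218590 / 7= 316941.43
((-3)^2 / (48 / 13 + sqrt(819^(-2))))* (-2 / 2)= -7371 / 3025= -2.44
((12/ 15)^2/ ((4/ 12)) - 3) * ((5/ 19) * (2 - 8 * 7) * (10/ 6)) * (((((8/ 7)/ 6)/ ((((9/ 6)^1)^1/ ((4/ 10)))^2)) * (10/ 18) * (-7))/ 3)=-128/ 285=-0.45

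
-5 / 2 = -2.50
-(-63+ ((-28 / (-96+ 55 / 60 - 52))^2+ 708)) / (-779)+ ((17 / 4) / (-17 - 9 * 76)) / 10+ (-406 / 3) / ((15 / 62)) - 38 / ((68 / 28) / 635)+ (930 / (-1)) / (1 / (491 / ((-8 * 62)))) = -4983690019446605059 / 520554639549150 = -9573.81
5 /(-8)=-5 /8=-0.62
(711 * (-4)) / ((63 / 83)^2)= -2176924 / 441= -4936.34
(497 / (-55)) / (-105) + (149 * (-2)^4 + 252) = 2174771 / 825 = 2636.09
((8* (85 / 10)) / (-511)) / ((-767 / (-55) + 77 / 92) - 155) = 344080 / 362555011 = 0.00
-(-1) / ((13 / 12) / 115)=106.15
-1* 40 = -40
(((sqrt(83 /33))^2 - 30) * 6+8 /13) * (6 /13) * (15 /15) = -140964 /1859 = -75.83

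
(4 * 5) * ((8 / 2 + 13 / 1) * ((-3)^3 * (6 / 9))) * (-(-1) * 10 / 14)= -30600 / 7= -4371.43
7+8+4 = 19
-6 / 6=-1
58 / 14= 29 / 7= 4.14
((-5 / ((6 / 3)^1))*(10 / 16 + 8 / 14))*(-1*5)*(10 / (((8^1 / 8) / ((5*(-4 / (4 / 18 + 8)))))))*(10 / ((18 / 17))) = -3559375 / 1036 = -3435.69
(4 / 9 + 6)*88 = 5104 / 9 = 567.11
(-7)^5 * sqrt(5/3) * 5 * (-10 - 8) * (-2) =-1008420 * sqrt(15) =-3905593.87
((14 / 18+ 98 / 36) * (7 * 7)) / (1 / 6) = 1029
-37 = -37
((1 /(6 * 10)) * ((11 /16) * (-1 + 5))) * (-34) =-187 /120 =-1.56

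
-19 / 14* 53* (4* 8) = -16112 / 7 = -2301.71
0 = 0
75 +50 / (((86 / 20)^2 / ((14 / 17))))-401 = -10177158 / 31433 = -323.77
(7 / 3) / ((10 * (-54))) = -7 / 1620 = -0.00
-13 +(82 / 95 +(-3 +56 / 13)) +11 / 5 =-10657 / 1235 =-8.63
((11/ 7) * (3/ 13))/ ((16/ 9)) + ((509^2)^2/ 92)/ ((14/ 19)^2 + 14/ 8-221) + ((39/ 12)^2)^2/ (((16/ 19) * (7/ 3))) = -9031757180990459089/ 2707442110464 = -3335900.39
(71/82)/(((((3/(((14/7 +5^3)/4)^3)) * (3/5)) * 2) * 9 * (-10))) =-145435193/1700352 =-85.53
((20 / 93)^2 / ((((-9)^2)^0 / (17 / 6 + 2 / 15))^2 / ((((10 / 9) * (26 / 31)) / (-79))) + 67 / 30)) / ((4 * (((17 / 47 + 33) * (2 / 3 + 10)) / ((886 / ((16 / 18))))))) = -2412000937125 / 551052119629312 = -0.00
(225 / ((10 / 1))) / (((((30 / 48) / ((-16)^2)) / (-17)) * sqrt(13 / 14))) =-156672 * sqrt(182) / 13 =-162586.22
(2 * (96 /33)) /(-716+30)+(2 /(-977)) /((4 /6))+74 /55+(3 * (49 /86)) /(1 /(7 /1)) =21079942759 /1585075030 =13.30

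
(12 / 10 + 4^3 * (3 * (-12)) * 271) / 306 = -2040.47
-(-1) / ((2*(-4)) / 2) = -1 / 4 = -0.25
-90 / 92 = -45 / 46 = -0.98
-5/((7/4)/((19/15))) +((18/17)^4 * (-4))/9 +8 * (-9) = -133611124/1753941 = -76.18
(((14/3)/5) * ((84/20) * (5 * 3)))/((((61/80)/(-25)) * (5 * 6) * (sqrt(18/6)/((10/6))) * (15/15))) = -19600 * sqrt(3)/549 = -61.84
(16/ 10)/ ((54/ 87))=116/ 45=2.58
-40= -40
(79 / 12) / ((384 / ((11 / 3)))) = 869 / 13824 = 0.06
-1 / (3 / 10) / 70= -1 / 21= -0.05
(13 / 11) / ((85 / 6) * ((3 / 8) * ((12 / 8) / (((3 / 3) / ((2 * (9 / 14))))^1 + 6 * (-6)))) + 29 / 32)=65936 / 37939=1.74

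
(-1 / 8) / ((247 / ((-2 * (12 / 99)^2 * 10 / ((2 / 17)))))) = 340 / 268983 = 0.00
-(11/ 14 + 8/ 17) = -299/ 238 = -1.26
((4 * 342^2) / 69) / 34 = 77976 / 391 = 199.43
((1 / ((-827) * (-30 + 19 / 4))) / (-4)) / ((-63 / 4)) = 4 / 5262201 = 0.00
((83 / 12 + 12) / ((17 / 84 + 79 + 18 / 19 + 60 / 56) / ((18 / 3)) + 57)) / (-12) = -30191 / 1350922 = -0.02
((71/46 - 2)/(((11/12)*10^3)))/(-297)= 7/4174500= 0.00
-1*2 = -2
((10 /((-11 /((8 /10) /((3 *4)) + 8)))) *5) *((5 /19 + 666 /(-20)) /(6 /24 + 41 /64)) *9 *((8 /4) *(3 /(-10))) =-13257024 /1805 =-7344.61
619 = 619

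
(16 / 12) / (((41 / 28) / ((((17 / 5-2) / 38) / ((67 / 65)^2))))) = 331240 / 10490793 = 0.03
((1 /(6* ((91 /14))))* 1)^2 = 1 /1521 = 0.00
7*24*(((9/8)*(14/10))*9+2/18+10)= 61201/15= 4080.07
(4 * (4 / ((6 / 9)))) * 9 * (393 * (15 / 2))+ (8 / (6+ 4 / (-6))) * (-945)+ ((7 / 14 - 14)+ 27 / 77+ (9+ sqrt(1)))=48913430 / 77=635239.35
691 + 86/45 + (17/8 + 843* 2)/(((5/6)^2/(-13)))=-2781791/90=-30908.79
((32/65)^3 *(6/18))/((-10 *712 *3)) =-2048/1099873125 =-0.00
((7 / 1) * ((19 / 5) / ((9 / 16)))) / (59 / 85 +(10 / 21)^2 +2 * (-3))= -1772624 / 190391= -9.31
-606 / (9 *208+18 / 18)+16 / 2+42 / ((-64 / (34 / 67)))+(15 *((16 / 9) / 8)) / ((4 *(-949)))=41972728445 / 5716366032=7.34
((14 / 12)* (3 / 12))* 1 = 7 / 24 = 0.29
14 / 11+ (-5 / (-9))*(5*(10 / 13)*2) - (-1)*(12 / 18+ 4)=13144 / 1287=10.21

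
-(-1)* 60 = 60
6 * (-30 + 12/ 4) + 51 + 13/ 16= -1763/ 16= -110.19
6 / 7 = 0.86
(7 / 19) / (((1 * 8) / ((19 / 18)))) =7 / 144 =0.05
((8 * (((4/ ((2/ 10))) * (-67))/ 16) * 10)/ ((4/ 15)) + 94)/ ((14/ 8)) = -100124/ 7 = -14303.43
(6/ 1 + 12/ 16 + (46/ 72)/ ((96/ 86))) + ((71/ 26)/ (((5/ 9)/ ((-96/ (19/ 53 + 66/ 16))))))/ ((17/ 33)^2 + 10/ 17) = -391326197071757/ 3374261616960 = -115.97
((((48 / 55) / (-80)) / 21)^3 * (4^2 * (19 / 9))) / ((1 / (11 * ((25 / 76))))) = -4 / 233454375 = -0.00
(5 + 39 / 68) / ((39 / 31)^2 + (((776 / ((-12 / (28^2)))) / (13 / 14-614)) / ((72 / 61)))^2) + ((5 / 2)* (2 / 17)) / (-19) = -4696688797798126859 / 327414012728170164140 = -0.01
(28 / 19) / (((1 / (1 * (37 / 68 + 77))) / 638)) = 23549218 / 323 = 72907.80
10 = 10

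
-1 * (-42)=42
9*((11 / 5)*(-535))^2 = 12467961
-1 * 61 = -61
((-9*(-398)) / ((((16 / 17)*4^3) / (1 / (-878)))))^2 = 927019809 / 202082615296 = 0.00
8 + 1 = 9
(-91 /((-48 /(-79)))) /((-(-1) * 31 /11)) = -79079 /1488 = -53.14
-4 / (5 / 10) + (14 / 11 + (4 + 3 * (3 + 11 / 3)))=190 / 11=17.27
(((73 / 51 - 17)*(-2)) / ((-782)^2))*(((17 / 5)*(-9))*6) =-7146 / 764405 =-0.01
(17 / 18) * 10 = 85 / 9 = 9.44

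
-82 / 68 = -1.21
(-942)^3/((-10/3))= 250769066.40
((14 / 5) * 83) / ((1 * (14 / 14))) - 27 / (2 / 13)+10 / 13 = 7497 / 130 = 57.67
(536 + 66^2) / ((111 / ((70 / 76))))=40.59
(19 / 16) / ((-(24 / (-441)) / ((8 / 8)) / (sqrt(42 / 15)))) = 2793 *sqrt(70) / 640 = 36.51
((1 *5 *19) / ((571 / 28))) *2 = 5320 / 571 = 9.32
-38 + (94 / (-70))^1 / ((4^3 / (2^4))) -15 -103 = -21887 / 140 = -156.34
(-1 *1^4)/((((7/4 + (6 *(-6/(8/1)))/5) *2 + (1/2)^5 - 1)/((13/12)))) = -40/27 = -1.48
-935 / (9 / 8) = -831.11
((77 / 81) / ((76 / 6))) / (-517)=-7 / 48222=-0.00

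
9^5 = 59049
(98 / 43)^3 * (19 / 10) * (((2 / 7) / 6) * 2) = 2554664 / 1192605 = 2.14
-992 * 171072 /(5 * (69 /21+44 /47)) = -18610808832 /2315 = -8039226.28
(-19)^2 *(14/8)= 2527/4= 631.75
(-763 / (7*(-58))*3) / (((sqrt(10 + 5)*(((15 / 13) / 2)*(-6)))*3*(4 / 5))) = -1417*sqrt(15) / 31320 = -0.18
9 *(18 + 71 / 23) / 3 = 1455 / 23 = 63.26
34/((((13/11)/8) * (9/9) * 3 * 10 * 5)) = 1496/975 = 1.53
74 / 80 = 0.92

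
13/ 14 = 0.93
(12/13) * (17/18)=34/39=0.87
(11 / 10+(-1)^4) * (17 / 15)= 119 / 50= 2.38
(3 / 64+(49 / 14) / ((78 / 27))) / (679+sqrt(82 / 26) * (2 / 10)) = 17772825 / 9589650176 - 5235 * sqrt(533) / 124665452288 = 0.00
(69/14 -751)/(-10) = 74.61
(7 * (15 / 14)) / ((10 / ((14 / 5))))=21 / 10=2.10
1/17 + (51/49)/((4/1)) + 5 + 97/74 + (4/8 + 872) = 108382643/123284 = 879.13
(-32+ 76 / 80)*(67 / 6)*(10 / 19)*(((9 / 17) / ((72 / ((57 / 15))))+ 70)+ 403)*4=-4461088671 / 12920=-345285.50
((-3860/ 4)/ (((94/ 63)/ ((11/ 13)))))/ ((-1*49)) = 95535/ 8554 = 11.17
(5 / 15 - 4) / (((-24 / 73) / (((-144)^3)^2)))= 99439286943744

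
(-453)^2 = 205209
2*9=18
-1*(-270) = 270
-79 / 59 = -1.34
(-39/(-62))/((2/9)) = 351/124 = 2.83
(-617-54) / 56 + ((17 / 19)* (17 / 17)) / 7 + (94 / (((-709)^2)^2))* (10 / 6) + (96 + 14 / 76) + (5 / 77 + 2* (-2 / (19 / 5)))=739444223420580551 / 8872387648664232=83.34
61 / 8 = 7.62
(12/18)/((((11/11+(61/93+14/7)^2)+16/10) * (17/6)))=86490/3548597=0.02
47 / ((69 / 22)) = 1034 / 69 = 14.99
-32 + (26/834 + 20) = -4991/417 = -11.97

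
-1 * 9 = -9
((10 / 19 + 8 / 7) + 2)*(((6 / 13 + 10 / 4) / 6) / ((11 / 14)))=1708 / 741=2.30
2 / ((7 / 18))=36 / 7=5.14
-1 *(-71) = 71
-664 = -664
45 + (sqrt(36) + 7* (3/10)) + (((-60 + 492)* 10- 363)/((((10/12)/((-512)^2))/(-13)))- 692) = -161819400437/10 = -16181940043.70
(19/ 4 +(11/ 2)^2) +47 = 82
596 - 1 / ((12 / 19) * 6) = 42893 / 72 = 595.74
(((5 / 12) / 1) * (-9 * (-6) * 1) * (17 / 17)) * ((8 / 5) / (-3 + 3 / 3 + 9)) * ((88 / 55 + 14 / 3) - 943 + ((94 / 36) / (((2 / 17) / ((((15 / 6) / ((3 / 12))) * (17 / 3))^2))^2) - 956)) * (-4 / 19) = -16206637702256 / 7695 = -2106125757.28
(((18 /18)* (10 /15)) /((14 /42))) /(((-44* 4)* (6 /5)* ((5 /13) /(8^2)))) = -52 /33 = -1.58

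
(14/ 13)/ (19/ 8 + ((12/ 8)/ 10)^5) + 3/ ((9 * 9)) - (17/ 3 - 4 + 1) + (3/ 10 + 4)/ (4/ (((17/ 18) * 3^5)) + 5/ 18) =6397964959478/ 516387653145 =12.39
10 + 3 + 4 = 17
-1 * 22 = -22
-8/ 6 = -4/ 3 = -1.33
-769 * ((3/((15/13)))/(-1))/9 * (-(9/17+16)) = -2809157/765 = -3672.10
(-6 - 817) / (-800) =1.03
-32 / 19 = -1.68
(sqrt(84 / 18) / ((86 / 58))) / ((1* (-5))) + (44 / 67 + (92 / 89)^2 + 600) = 319339812 / 530707- 29* sqrt(42) / 645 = 601.43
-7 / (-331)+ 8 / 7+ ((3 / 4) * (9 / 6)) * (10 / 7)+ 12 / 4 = 7641 / 1324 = 5.77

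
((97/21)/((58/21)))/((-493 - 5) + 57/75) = -2425/720998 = -0.00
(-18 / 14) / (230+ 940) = -0.00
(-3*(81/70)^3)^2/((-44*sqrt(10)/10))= -2541865828329*sqrt(10)/5176556000000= -1.55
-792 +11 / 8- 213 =-8029 / 8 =-1003.62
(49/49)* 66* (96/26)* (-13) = -3168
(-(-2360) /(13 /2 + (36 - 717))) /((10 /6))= -2832 /1349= -2.10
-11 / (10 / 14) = -15.40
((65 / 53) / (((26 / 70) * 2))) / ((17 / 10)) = 875 / 901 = 0.97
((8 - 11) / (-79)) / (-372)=-1 / 9796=-0.00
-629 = -629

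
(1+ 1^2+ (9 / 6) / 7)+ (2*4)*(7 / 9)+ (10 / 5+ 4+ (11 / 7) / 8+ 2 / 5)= 37883 / 2520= 15.03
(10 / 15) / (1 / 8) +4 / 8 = 35 / 6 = 5.83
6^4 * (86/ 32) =3483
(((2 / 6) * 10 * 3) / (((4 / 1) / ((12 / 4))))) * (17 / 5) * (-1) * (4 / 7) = -102 / 7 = -14.57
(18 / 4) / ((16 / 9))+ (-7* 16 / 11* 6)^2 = 14460489 / 3872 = 3734.63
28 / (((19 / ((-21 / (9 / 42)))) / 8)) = -21952 / 19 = -1155.37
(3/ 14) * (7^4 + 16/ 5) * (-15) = -108189/ 14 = -7727.79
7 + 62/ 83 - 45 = -3092/ 83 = -37.25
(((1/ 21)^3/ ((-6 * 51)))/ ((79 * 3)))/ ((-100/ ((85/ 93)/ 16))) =1/ 1175740997760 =0.00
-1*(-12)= 12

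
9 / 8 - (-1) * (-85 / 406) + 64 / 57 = 188695 / 92568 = 2.04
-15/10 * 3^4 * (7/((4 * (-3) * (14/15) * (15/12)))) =243/4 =60.75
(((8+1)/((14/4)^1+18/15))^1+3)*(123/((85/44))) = 1250172/3995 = 312.93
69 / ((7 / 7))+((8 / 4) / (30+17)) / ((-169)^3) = 69.00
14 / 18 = 7 / 9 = 0.78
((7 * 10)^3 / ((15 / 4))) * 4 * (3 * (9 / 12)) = 823200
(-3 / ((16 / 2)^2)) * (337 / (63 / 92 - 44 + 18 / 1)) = 0.62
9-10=-1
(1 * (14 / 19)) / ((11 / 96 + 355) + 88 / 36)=576 / 279509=0.00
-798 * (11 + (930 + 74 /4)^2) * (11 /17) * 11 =-173739368187 /34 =-5109981417.26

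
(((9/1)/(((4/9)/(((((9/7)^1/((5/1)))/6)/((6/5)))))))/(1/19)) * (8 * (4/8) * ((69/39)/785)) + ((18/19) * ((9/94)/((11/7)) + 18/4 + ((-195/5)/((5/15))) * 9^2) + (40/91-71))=-25385832045209/2806824020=-9044.33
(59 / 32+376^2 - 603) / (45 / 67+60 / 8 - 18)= -301821265 / 21072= -14323.33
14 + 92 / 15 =302 / 15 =20.13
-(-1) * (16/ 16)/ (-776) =-1/ 776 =-0.00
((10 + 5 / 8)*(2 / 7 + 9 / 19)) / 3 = 2.69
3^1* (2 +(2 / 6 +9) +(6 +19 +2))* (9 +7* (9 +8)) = 14720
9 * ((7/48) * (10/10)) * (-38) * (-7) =2793/8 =349.12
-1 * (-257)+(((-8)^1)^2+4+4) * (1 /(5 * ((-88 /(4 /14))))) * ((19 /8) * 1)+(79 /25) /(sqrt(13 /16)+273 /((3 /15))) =907218338743 /3531526460 - 316 * sqrt(13) /745289675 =256.89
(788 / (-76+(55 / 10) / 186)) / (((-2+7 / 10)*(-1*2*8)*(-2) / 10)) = 916050 / 367393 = 2.49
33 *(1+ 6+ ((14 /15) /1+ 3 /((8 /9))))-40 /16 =14827 /40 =370.68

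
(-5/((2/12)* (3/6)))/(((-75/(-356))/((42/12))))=-4984/5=-996.80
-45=-45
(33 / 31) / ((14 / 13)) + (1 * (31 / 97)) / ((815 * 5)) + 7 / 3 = 1709604737 / 514648050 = 3.32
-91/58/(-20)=91/1160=0.08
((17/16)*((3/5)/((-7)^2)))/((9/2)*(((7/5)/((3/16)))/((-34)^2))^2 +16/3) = 63893565/26193107584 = 0.00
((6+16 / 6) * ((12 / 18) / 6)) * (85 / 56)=1105 / 756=1.46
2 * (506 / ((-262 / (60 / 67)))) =-30360 / 8777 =-3.46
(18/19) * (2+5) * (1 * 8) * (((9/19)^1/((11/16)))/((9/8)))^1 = 129024/3971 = 32.49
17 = 17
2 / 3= 0.67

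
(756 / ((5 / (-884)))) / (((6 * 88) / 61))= -849303 / 55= -15441.87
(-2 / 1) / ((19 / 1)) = -0.11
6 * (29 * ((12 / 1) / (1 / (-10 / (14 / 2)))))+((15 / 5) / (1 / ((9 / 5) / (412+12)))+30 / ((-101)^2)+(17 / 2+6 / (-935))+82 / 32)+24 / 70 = -168234702777573 / 56617182160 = -2971.44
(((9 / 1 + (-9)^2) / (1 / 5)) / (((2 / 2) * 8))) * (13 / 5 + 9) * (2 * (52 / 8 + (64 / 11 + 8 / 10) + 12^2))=4510863 / 22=205039.23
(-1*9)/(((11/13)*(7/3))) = -351/77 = -4.56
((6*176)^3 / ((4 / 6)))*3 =5299126272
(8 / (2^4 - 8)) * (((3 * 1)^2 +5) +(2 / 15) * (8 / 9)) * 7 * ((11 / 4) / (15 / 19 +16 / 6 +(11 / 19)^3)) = 71902897 / 965700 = 74.46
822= 822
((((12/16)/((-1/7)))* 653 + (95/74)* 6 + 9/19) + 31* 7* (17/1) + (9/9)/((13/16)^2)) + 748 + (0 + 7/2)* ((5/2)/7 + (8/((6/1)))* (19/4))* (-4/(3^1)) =4222386817/4277052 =987.22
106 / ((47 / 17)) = 1802 / 47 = 38.34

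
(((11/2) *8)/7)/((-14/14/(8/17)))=-2.96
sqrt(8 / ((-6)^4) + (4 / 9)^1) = sqrt(146) / 18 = 0.67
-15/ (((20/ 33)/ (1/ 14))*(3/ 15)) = -495/ 56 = -8.84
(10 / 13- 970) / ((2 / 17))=-107100 / 13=-8238.46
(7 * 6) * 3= 126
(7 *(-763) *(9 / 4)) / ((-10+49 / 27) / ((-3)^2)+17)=-11680767 / 15640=-746.85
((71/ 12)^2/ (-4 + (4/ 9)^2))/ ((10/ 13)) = -589797/ 49280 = -11.97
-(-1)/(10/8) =4/5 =0.80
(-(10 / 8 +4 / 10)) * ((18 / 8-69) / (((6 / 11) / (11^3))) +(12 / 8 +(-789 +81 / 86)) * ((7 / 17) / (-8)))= 268687.06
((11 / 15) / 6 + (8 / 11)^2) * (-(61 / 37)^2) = -26385611 / 14908410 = -1.77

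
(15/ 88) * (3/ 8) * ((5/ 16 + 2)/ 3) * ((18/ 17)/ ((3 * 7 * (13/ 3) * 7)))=4995/ 60988928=0.00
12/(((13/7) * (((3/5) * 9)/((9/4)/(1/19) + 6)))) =175/3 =58.33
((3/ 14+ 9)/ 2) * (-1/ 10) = -129/ 280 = -0.46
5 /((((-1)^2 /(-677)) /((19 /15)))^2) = 165456769 /45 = 3676817.09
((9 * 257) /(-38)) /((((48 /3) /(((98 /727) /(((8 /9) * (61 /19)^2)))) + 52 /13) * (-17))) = 19380627 /5908094728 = 0.00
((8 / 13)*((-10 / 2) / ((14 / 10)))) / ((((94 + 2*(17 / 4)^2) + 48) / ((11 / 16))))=-44 / 5187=-0.01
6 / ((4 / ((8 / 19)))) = 0.63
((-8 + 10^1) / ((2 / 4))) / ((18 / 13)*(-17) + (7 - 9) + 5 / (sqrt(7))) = -120848 / 767343 - 3380*sqrt(7) / 767343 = -0.17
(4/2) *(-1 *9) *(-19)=342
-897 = -897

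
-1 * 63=-63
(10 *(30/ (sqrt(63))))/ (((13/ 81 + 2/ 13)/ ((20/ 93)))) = 702000 *sqrt(7)/ 71827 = 25.86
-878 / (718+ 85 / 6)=-5268 / 4393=-1.20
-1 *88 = -88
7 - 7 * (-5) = 42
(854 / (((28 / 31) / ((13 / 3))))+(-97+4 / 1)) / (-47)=-24025 / 282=-85.20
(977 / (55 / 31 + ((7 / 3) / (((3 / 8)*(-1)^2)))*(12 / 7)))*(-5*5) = -2271525 / 1157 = -1963.29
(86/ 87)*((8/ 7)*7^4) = 235984/ 87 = 2712.46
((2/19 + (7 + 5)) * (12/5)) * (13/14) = 3588/133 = 26.98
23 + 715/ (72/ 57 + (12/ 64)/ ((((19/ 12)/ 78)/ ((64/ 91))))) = 118831/ 1032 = 115.15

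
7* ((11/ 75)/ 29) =0.04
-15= -15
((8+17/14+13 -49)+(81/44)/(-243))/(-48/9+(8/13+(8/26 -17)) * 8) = 321841/1608992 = 0.20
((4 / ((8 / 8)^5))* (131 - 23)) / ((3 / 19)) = 2736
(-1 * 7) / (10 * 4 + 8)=-7 / 48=-0.15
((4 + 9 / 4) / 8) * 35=875 / 32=27.34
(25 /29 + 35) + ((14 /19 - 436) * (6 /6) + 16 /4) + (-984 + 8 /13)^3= -1151203404625106 /1210547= -950977867.55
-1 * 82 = -82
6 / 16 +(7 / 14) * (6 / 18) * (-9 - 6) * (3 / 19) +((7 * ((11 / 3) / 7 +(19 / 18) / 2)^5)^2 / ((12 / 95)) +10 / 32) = 3084140133756973316363022173 / 4805561889566834376572928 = 641.79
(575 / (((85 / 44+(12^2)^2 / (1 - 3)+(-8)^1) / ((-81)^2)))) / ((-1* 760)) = 2766555 / 5781814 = 0.48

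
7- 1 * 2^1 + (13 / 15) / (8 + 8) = 1213 / 240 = 5.05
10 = 10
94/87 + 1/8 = 839/696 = 1.21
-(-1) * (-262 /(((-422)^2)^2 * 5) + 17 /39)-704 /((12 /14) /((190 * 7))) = -3377733148653543629 /3092106327960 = -1092372.90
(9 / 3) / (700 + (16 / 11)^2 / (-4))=121 / 28212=0.00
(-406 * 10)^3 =-66923416000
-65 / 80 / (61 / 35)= -455 / 976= -0.47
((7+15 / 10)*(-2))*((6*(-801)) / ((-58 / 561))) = -22917411 / 29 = -790255.55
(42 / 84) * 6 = 3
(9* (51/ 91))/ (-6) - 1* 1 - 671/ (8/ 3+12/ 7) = -1297691/ 8372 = -155.00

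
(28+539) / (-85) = -567 / 85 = -6.67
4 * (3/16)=3/4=0.75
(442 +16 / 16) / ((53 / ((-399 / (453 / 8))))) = -58.90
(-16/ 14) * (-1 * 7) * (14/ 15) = 112/ 15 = 7.47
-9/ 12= -0.75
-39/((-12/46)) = 299/2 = 149.50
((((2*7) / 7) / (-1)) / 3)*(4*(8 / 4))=-16 / 3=-5.33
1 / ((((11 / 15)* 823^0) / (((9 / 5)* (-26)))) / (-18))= 12636 / 11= 1148.73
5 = 5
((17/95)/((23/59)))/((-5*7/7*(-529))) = 1003/5779325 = 0.00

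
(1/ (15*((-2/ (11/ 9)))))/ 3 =-11/ 810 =-0.01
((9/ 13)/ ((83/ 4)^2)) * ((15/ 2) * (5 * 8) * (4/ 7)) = 172800/ 626899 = 0.28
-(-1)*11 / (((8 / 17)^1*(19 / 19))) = 187 / 8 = 23.38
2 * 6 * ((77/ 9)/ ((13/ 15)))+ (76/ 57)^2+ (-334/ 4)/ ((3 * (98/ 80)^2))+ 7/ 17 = 487603175/ 4775589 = 102.10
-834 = -834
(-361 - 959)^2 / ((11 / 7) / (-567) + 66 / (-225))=-15717240000 / 2671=-5884402.85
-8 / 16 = -1 / 2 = -0.50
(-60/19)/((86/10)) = -300/817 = -0.37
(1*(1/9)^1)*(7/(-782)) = -7/7038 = -0.00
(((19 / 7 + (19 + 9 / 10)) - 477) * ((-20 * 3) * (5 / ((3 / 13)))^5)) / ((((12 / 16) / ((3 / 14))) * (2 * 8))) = 2324600901.32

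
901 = 901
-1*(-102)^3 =1061208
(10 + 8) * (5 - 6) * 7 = -126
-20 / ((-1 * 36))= 5 / 9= 0.56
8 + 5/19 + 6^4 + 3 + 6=24952/19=1313.26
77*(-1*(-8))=616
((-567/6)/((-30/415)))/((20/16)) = 5229/5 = 1045.80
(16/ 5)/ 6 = 8/ 15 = 0.53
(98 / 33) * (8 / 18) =392 / 297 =1.32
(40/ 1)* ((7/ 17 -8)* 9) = -46440/ 17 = -2731.76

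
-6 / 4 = -3 / 2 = -1.50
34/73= 0.47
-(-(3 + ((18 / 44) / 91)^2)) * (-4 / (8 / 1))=-12024093 / 8016008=-1.50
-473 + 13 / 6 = -2825 / 6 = -470.83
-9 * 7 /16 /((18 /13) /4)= -91 /8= -11.38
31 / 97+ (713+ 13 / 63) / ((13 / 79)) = 344339305 / 79443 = 4334.42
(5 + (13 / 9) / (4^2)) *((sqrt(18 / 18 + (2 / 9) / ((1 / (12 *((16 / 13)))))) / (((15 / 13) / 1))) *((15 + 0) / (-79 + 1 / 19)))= -13927 *sqrt(6513) / 648000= -1.73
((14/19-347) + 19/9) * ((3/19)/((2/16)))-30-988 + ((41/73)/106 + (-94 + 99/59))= -763919413109/494434986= -1545.04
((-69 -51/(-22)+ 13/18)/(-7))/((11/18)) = 15.42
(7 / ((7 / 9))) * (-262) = -2358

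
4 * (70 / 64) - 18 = -109 / 8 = -13.62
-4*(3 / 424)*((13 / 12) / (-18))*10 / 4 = 65 / 15264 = 0.00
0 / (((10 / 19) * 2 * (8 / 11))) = 0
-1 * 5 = -5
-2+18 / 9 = 0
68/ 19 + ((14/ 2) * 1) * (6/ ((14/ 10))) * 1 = 638/ 19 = 33.58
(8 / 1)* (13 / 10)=52 / 5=10.40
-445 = -445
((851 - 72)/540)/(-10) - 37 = -200579/5400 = -37.14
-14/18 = -7/9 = -0.78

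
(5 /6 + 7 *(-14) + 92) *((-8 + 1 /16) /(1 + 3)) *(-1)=-10.25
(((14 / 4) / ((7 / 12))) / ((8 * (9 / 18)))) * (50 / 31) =75 / 31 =2.42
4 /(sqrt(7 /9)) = 12 *sqrt(7) /7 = 4.54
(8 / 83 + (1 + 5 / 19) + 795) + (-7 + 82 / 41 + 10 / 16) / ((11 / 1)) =795.96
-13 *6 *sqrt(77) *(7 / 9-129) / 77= 30004 *sqrt(77) / 231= 1139.76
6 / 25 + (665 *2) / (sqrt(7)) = 502.93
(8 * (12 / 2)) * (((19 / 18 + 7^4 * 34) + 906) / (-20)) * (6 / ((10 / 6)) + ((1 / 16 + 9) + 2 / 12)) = -2541439.10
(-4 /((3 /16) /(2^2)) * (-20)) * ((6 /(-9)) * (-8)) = 81920 /9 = 9102.22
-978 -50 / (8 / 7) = -1021.75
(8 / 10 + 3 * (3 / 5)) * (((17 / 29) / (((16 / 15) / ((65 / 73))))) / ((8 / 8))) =43095 / 33872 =1.27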